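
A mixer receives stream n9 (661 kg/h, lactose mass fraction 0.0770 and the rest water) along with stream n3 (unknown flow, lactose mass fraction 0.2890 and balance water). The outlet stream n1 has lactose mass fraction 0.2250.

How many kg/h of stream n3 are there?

1529 kg/h

Let n3 be the unknown flow. Total out = 661 + n3.
lactose balance: 50.897 + 0.289·n3 = 0.225·(661 + n3)
(0.289 − 0.225)·n3 = 0.225×661 − 50.897 = 97.828
n3 = 97.828 / 0.064 = 1528.6 kg/h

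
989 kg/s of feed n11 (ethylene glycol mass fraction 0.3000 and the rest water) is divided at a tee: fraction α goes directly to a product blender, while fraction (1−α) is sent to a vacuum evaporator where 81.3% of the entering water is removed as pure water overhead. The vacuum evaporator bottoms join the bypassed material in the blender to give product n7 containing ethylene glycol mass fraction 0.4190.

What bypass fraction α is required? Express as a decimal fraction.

All 989×0.300 = 296.7 kg/s of ethylene glycol reaches n7, so n7 = 296.7/0.419 = 708.11 kg/s and vapour = 280.89 kg/s.
The evaporator receives (1−α)·989 of feed at 0.700 water and removes 0.813 of that water:
0.813×0.700×(1−α)×989 = 280.89
(1−α) = 280.89/562.84 = 0.4991;  α = 0.5009.

0.501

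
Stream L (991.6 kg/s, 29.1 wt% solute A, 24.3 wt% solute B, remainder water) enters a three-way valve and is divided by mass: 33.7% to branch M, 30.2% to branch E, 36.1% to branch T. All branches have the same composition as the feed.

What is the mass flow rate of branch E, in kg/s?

Branch E flow = 0.302×991.6 = 299.46 kg/s.

299.5 kg/s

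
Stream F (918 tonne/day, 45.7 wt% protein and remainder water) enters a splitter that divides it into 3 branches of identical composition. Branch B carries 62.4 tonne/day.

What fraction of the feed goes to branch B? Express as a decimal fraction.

0.068

Fraction to B = 62.4/918 = 0.0680.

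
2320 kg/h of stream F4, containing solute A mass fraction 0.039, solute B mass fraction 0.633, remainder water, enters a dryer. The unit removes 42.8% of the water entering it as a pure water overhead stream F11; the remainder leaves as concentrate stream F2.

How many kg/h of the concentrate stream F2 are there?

water entering = 2320×0.328 = 760.96 kg/h; overhead removed = 0.428×760.96 = 325.69 kg/h.
Concentrate = 2320 − 325.69 = 1994.3 kg/h.

1994 kg/h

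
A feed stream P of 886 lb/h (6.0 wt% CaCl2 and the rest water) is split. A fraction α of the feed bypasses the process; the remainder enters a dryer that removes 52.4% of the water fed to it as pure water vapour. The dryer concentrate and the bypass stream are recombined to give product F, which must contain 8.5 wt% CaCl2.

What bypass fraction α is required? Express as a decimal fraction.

All 886×0.060 = 53.16 lb/h of CaCl2 reaches F, so F = 53.16/0.085 = 625.41 lb/h and vapour = 260.59 lb/h.
The evaporator receives (1−α)·886 of feed at 0.940 water and removes 0.524 of that water:
0.524×0.940×(1−α)×886 = 260.59
(1−α) = 260.59/436.41 = 0.5971;  α = 0.4029.

0.403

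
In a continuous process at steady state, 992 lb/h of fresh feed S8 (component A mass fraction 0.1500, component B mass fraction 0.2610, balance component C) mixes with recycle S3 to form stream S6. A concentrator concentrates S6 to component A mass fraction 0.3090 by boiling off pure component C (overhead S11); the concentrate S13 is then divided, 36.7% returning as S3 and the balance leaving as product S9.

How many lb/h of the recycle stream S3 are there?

279.2 lb/h

Overall component A balance (none leaves overhead): component A in fresh feed = component A in product, i.e. 992×0.150 = (1−0.367)·S13·0.309.
S13 = 148.8/(0.309×0.633) = 760.75 lb/h.
Recycle S3 = 0.367×760.75 = 279.19 lb/h.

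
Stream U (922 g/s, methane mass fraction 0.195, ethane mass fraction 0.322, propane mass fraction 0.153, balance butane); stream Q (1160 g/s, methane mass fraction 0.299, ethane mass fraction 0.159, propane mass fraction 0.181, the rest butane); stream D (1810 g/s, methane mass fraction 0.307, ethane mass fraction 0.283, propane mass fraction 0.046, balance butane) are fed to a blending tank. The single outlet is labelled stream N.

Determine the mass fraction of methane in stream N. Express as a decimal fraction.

Total flow out = 922 + 1160 + 1810 = 3892 g/s.
methane in = 922×0.195 + 1160×0.299 + 1810×0.307 = 1082.3 g/s.
methane mass fraction in N = 1082.3/3892 = 0.278.

0.278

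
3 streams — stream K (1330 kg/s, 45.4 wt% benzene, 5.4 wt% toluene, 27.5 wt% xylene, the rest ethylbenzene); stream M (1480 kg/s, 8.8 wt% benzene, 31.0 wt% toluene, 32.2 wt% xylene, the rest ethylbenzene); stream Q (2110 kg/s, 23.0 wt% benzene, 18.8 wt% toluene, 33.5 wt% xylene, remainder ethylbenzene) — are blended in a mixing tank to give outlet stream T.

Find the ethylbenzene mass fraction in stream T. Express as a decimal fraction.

Total flow out = 1330 + 1480 + 2110 = 4920 kg/s.
ethylbenzene in = 1330×0.217 + 1480×0.280 + 2110×0.247 = 1224.2 kg/s.
ethylbenzene mass fraction in T = 1224.2/4920 = 0.249.

0.249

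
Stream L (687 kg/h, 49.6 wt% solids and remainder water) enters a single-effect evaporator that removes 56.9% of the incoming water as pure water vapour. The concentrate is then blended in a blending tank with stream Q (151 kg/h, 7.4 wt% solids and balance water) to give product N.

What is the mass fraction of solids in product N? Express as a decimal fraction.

Vapour removed = 0.569×0.504×687 = 197.02 kg/h; concentrate = 489.98 kg/h.
solids reaching the mixer = 340.75 (from concentrate) + 151×0.074 = 351.93 kg/h.
Product flow = 489.98 + 151 = 640.98 kg/h; solids fraction = 0.549.

0.549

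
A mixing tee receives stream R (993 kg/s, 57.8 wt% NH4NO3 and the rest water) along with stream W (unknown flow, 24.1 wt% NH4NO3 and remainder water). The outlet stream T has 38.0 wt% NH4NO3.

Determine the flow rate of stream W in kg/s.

1414 kg/s

Let W be the unknown flow. Total out = 993 + W.
NH4NO3 balance: 573.95 + 0.241·W = 0.380·(993 + W)
(0.241 − 0.380)·W = 0.380×993 − 573.95 = -196.61
W = -196.61 / -0.139 = 1414.5 kg/s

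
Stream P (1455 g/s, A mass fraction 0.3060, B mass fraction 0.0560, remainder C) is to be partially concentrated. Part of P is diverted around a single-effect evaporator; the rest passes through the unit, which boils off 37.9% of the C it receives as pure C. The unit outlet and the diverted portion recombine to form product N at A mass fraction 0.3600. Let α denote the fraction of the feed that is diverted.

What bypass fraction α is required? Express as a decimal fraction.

All 1455×0.306 = 445.23 g/s of A reaches N, so N = 445.23/0.360 = 1236.8 g/s and vapour = 218.25 g/s.
The evaporator receives (1−α)·1455 of feed at 0.638 C and removes 0.379 of that C:
0.379×0.638×(1−α)×1455 = 218.25
(1−α) = 218.25/351.82 = 0.6203;  α = 0.3797.

0.380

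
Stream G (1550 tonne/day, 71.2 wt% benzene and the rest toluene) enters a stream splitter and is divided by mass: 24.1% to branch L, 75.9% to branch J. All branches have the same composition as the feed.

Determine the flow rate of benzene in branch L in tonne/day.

Branch L total = 0.241×1550 = 373.55 tonne/day.
benzene in L = 0.712×373.55 = 265.97 tonne/day.

266 tonne/day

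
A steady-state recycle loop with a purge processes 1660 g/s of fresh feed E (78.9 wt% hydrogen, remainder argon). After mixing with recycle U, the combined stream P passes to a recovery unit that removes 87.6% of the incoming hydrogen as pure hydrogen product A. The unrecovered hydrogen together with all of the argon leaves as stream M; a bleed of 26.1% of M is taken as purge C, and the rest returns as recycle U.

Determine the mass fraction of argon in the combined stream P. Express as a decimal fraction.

argon enters only via E and leaves only via the purge: 1660×0.211 = 0.261×(argon in M), and the recovery unit passes all argon, so argon in P = argon in M = 1342 g/s.
hydrogen in P: m_A = 1660×0.789 + (1−0.261)·(1−0.876)·m_A, so m_A = 1309.7/0.9084 = 1441.9 g/s.
P = 1441.9 + 1342 = 2783.9 g/s.
argon fraction in P = 1342/2783.9 = 0.482.

0.482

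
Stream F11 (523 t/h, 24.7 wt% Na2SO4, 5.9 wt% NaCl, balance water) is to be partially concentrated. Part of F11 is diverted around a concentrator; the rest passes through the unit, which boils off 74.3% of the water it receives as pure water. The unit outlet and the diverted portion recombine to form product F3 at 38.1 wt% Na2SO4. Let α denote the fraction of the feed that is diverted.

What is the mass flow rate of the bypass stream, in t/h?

166.3 t/h

All 523×0.247 = 129.18 t/h of Na2SO4 reaches F3, so F3 = 129.18/0.381 = 339.06 t/h and vapour = 183.94 t/h.
The evaporator receives (1−α)·523 of feed at 0.694 water and removes 0.743 of that water:
0.743×0.694×(1−α)×523 = 183.94
(1−α) = 183.94/269.68 = 0.6821;  α = 0.3179.
Bypass flow = 0.3179×523 = 166.28 t/h.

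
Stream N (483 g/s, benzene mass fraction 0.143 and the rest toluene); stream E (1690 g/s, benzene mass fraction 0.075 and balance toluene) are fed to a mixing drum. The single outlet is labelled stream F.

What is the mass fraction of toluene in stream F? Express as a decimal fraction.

Total flow out = 483 + 1690 = 2173 g/s.
toluene in = 483×0.857 + 1690×0.925 = 1977.2 g/s.
toluene mass fraction in F = 1977.2/2173 = 0.910.

0.910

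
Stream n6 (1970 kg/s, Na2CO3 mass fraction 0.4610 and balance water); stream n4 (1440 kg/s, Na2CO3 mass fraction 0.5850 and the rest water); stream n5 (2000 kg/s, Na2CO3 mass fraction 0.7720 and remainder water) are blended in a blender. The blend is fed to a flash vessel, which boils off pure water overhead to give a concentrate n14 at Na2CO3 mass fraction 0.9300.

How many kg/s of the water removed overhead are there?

Na2CO3 entering = 1970×0.461 + 1440×0.585 + 2000×0.772 = 3294.6 kg/s.
All Na2CO3 reports to n14, so n14 = 3294.6/0.930 = 3542.5 kg/s.
Total feed = 5410 kg/s; overhead = 5410 − 3542.5 = 1867.5 kg/s.

1867 kg/s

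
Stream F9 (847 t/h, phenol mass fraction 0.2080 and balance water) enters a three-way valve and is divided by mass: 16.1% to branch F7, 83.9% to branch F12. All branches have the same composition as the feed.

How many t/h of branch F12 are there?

710.6 t/h

Branch F12 flow = 0.839×847 = 710.63 t/h.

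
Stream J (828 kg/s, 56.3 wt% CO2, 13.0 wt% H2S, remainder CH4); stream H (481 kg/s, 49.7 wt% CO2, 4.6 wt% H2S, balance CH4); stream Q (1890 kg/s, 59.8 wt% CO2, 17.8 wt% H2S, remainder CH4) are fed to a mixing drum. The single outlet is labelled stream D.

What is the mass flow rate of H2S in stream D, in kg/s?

466.2 kg/s

H2S out = H2S in = 828×0.130 + 481×0.046 + 1890×0.178 = 466.19 kg/s.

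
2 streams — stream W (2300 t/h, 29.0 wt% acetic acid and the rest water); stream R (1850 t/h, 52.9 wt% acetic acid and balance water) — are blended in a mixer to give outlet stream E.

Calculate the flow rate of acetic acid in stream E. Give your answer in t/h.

acetic acid out = acetic acid in = 2300×0.290 + 1850×0.529 = 1645.7 t/h.

1646 t/h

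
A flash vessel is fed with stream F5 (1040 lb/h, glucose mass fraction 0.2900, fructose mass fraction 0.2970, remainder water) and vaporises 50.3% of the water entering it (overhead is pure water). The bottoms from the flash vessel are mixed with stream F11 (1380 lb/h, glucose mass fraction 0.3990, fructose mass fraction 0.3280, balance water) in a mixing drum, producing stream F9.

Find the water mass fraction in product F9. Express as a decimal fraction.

0.2678

Vapour removed = 0.503×0.413×1040 = 216.05 lb/h; concentrate = 823.95 lb/h.
water reaching the mixer = 213.47 (from concentrate) + 1380×0.273 = 590.21 lb/h.
Product flow = 823.95 + 1380 = 2204 lb/h; water fraction = 0.2678.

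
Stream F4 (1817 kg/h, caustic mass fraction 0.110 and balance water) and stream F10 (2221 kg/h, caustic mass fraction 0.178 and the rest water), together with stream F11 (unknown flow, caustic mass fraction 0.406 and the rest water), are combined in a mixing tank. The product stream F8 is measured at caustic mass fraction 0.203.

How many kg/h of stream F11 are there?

Let F11 be the unknown flow. Total out = 4038 + F11.
caustic balance: 595.21 + 0.406·F11 = 0.203·(4038 + F11)
(0.406 − 0.203)·F11 = 0.203×4038 − 595.21 = 224.51
F11 = 224.51 / 0.203 = 1105.9 kg/h

1106 kg/h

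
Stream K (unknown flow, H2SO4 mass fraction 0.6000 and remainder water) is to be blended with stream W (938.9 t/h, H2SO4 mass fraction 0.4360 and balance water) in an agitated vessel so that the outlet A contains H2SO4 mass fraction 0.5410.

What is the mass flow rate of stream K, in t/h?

Let K be the unknown flow. Total out = 938.9 + K.
H2SO4 balance: 409.36 + 0.600·K = 0.541·(938.9 + K)
(0.600 − 0.541)·K = 0.541×938.9 − 409.36 = 98.585
K = 98.585 / 0.059 = 1670.9 t/h

1671 t/h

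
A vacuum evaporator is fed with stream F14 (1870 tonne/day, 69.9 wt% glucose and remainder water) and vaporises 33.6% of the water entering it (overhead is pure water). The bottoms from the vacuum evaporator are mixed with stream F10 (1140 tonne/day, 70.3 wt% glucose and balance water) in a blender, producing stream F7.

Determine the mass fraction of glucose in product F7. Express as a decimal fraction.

0.747

Vapour removed = 0.336×0.301×1870 = 189.12 tonne/day; concentrate = 1680.9 tonne/day.
glucose reaching the mixer = 1307.1 (from concentrate) + 1140×0.703 = 2108.5 tonne/day.
Product flow = 1680.9 + 1140 = 2820.9 tonne/day; glucose fraction = 0.747.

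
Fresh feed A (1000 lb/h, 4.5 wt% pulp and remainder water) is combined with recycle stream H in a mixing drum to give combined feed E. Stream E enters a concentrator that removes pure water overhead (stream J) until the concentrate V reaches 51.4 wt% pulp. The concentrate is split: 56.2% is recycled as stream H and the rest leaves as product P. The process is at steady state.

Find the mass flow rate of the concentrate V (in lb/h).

Overall pulp balance (none leaves overhead): pulp in fresh feed = pulp in product, i.e. 1000×0.045 = (1−0.562)·V·0.514.
V = 45/(0.514×0.438) = 199.88 lb/h.

199.9 lb/h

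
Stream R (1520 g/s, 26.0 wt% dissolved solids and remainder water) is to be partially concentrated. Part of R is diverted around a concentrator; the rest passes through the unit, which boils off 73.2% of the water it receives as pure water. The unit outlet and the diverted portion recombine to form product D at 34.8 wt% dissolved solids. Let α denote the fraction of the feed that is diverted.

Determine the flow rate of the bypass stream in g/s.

810.4 g/s

All 1520×0.260 = 395.2 g/s of dissolved solids reaches D, so D = 395.2/0.348 = 1135.6 g/s and vapour = 384.37 g/s.
The evaporator receives (1−α)·1520 of feed at 0.740 water and removes 0.732 of that water:
0.732×0.740×(1−α)×1520 = 384.37
(1−α) = 384.37/823.35 = 0.4668;  α = 0.5332.
Bypass flow = 0.5332×1520 = 810.42 g/s.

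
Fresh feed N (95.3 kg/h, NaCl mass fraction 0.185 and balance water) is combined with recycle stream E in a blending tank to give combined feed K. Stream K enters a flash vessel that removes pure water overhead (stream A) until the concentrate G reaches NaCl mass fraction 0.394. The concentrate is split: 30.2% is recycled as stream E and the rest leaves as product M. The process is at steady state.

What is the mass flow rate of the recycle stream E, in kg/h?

Overall NaCl balance (none leaves overhead): NaCl in fresh feed = NaCl in product, i.e. 95.3×0.185 = (1−0.302)·G·0.394.
G = 17.63/(0.394×0.698) = 64.108 kg/h.
Recycle E = 0.302×64.108 = 19.361 kg/h.

19.36 kg/h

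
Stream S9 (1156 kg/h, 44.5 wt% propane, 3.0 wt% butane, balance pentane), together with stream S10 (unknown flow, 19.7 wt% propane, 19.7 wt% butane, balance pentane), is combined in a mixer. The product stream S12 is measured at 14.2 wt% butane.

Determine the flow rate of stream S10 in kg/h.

Let S10 be the unknown flow. Total out = 1156 + S10.
butane balance: 34.68 + 0.197·S10 = 0.142·(1156 + S10)
(0.197 − 0.142)·S10 = 0.142×1156 − 34.68 = 129.47
S10 = 129.47 / 0.055 = 2354 kg/h

2354 kg/h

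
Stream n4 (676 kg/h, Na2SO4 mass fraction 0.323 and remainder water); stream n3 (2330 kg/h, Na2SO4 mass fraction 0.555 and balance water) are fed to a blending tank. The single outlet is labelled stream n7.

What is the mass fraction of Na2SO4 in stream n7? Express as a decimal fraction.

Total flow out = 676 + 2330 = 3006 kg/h.
Na2SO4 in = 676×0.323 + 2330×0.555 = 1511.5 kg/h.
Na2SO4 mass fraction in n7 = 1511.5/3006 = 0.503.

0.503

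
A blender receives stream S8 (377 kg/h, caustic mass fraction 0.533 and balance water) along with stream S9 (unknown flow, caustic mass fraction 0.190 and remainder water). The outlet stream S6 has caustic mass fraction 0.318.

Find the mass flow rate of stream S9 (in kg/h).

633.2 kg/h

Let S9 be the unknown flow. Total out = 377 + S9.
caustic balance: 200.94 + 0.190·S9 = 0.318·(377 + S9)
(0.190 − 0.318)·S9 = 0.318×377 − 200.94 = -81.055
S9 = -81.055 / -0.128 = 633.24 kg/h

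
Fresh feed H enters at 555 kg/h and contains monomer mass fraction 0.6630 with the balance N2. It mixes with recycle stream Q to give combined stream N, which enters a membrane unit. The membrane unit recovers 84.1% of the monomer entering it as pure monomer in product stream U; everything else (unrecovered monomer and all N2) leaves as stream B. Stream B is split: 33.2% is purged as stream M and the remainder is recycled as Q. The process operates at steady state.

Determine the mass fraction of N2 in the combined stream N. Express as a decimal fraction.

0.5778

N2 enters only via H and leaves only via the purge: 555×0.337 = 0.332×(N2 in B), and the membrane unit passes all N2, so N2 in N = N2 in B = 563.36 kg/h.
monomer in N: m_A = 555×0.663 + (1−0.332)·(1−0.841)·m_A, so m_A = 367.97/0.8938 = 411.69 kg/h.
N = 411.69 + 563.36 = 975.05 kg/h.
N2 fraction in N = 563.36/975.05 = 0.5778.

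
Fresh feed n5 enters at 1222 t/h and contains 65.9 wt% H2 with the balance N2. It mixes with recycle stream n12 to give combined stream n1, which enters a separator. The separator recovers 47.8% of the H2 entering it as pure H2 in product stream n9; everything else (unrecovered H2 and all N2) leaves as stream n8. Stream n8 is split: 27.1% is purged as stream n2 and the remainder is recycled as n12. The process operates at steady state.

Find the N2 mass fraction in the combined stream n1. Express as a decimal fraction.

N2 enters only via n5 and leaves only via the purge: 1222×0.341 = 0.271×(N2 in n8), and the separator passes all N2, so N2 in n1 = N2 in n8 = 1537.6 t/h.
H2 in n1: m_A = 1222×0.659 + (1−0.271)·(1−0.478)·m_A, so m_A = 805.3/0.6195 = 1300 t/h.
n1 = 1300 + 1537.6 = 2837.6 t/h.
N2 fraction in n1 = 1537.6/2837.6 = 0.542.

0.542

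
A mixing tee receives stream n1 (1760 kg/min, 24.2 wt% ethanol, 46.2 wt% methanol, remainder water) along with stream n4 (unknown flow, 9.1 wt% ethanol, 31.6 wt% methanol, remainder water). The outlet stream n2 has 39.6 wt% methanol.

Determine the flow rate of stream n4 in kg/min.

Let n4 be the unknown flow. Total out = 1760 + n4.
methanol balance: 813.12 + 0.316·n4 = 0.396·(1760 + n4)
(0.316 − 0.396)·n4 = 0.396×1760 − 813.12 = -116.16
n4 = -116.16 / -0.080 = 1452 kg/min

1452 kg/min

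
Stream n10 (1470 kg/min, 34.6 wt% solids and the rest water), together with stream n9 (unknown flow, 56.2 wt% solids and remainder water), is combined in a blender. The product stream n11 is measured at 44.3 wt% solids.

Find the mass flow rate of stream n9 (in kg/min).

Let n9 be the unknown flow. Total out = 1470 + n9.
solids balance: 508.62 + 0.562·n9 = 0.443·(1470 + n9)
(0.562 − 0.443)·n9 = 0.443×1470 − 508.62 = 142.59
n9 = 142.59 / 0.119 = 1198.2 kg/min

1198 kg/min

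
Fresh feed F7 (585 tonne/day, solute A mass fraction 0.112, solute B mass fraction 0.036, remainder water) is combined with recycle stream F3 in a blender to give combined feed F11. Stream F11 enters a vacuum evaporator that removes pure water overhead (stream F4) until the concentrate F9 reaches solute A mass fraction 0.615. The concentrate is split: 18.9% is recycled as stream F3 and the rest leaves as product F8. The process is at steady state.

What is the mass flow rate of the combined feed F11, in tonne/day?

609.8 tonne/day

Overall solute A balance (none leaves overhead): solute A in fresh feed = solute A in product, i.e. 585×0.112 = (1−0.189)·F9·0.615.
F9 = 65.52/(0.615×0.811) = 131.36 tonne/day.
Recycle F3 = 0.189×131.36 = 24.828 tonne/day.
Combined feed F11 = 585 + 24.828 = 609.83 tonne/day.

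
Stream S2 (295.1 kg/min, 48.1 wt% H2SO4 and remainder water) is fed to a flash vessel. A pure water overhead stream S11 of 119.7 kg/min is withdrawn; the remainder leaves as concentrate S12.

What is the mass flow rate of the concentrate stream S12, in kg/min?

Concentrate = 295.1 − 119.7 = 175.4 kg/min.

175.4 kg/min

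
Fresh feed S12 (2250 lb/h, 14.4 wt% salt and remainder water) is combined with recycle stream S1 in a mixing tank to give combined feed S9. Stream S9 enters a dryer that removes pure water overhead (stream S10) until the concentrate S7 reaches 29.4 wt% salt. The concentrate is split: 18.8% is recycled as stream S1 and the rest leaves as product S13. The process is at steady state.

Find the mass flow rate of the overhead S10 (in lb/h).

1148 lb/h

Overall salt balance (none leaves overhead): salt in fresh feed = salt in product, i.e. 2250×0.144 = (1−0.188)·S7·0.294.
S7 = 324/(0.294×0.812) = 1357.2 lb/h.
Recycle S1 = 0.188×1357.2 = 255.15 lb/h.
Combined feed S9 = 2250 + 255.15 = 2505.2 lb/h.
Overhead S10 = S9 − S7 = 2505.2 − 1357.2 = 1148 lb/h.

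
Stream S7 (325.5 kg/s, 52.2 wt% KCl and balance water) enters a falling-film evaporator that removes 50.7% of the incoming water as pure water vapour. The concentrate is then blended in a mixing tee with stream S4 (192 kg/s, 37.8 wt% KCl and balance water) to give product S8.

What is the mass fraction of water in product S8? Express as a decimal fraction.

0.4472

Vapour removed = 0.507×0.478×325.5 = 78.884 kg/s; concentrate = 246.62 kg/s.
water reaching the mixer = 76.705 (from concentrate) + 192×0.622 = 196.13 kg/s.
Product flow = 246.62 + 192 = 438.62 kg/s; water fraction = 0.4472.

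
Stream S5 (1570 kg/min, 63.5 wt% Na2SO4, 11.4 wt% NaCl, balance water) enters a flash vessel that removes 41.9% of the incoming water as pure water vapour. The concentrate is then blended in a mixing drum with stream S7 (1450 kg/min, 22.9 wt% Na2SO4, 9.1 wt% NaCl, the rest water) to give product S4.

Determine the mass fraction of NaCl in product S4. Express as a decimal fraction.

Vapour removed = 0.419×0.251×1570 = 165.12 kg/min; concentrate = 1404.9 kg/min.
NaCl reaching the mixer = 178.98 (from concentrate) + 1450×0.091 = 310.93 kg/min.
Product flow = 1404.9 + 1450 = 2854.9 kg/min; NaCl fraction = 0.109.

0.109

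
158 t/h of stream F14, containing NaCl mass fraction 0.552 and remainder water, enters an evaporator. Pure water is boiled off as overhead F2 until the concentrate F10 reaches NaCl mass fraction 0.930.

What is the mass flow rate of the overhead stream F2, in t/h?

64.22 t/h

NaCl is conserved: 158×0.552 = 87.216 t/h all reports to the concentrate.
Concentrate = 87.216/(target fraction) = 93.781 t/h.
Overhead = 158 − 93.781 = 64.219 t/h.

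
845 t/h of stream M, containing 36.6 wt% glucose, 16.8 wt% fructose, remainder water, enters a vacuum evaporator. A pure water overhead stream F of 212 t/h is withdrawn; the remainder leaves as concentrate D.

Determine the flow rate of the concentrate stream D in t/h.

633 t/h

Concentrate = 845 − 212 = 633 t/h.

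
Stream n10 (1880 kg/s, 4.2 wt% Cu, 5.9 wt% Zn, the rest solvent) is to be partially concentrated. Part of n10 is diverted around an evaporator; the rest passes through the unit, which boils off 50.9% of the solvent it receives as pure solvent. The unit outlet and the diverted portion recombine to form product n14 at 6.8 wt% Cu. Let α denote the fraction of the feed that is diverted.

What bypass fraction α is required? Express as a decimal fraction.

All 1880×0.042 = 78.96 kg/s of Cu reaches n14, so n14 = 78.96/0.068 = 1161.2 kg/s and vapour = 718.82 kg/s.
The evaporator receives (1−α)·1880 of feed at 0.899 solvent and removes 0.509 of that solvent:
0.509×0.899×(1−α)×1880 = 718.82
(1−α) = 718.82/860.27 = 0.8356;  α = 0.1644.

0.164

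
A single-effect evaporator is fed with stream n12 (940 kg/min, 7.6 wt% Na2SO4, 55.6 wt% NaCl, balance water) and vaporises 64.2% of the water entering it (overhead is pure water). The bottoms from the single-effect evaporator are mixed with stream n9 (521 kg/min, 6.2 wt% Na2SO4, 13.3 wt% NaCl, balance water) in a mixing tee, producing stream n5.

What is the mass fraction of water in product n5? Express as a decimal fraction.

Vapour removed = 0.642×0.368×940 = 222.08 kg/min; concentrate = 717.92 kg/min.
water reaching the mixer = 123.84 (from concentrate) + 521×0.805 = 543.24 kg/min.
Product flow = 717.92 + 521 = 1238.9 kg/min; water fraction = 0.4385.

0.4385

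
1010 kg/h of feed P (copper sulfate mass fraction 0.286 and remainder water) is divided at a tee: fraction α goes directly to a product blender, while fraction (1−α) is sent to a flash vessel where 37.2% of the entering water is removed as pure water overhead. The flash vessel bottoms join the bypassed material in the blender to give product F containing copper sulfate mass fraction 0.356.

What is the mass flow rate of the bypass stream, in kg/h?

262.3 kg/h

All 1010×0.286 = 288.86 kg/h of copper sulfate reaches F, so F = 288.86/0.356 = 811.4 kg/h and vapour = 198.6 kg/h.
The evaporator receives (1−α)·1010 of feed at 0.714 water and removes 0.372 of that water:
0.372×0.714×(1−α)×1010 = 198.6
(1−α) = 198.6/268.26 = 0.7403;  α = 0.2597.
Bypass flow = 0.2597×1010 = 262.3 kg/h.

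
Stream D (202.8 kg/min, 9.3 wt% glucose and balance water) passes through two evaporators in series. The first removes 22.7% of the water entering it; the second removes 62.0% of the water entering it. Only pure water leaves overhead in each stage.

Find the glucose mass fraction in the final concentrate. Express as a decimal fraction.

0.259

water in feed = 202.8×0.907 = 183.94 kg/min.
After stage 1: water left = (1−0.227)×183.94 = 142.19; stream total = 161.05 kg/min.
After stage 2: water left = (1−0.620)×142.19 = 54.03; final concentrate = 72.891 kg/min.
glucose fraction = 18.86/72.891 = 0.259.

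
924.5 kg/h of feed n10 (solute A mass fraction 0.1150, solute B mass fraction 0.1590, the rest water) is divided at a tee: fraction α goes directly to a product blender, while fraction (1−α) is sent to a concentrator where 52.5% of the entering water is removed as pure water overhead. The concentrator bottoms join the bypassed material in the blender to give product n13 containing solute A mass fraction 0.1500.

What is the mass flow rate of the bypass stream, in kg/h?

358.5 kg/h

All 924.5×0.115 = 106.32 kg/h of solute A reaches n13, so n13 = 106.32/0.150 = 708.78 kg/h and vapour = 215.72 kg/h.
The evaporator receives (1−α)·924.5 of feed at 0.726 water and removes 0.525 of that water:
0.525×0.726×(1−α)×924.5 = 215.72
(1−α) = 215.72/352.37 = 0.6122;  α = 0.3878.
Bypass flow = 0.3878×924.5 = 358.54 kg/h.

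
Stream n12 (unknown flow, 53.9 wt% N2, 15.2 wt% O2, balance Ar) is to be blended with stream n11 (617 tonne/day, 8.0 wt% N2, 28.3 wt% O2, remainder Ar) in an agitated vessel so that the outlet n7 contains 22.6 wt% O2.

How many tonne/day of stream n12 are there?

Let n12 be the unknown flow. Total out = 617 + n12.
O2 balance: 174.61 + 0.152·n12 = 0.226·(617 + n12)
(0.152 − 0.226)·n12 = 0.226×617 − 174.61 = -35.169
n12 = -35.169 / -0.074 = 475.26 tonne/day

475.3 tonne/day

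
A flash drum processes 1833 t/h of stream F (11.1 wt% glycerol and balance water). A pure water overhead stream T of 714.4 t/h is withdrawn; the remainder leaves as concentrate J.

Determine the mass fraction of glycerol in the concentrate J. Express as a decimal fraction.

0.182

glycerol is not removed: 1833×0.111 = 203.46 t/h of glycerol enters J.
Concentrate = 1833 − 714.4 = 1118.6 t/h.
Mass fraction = 203.46/1118.6 = 0.182.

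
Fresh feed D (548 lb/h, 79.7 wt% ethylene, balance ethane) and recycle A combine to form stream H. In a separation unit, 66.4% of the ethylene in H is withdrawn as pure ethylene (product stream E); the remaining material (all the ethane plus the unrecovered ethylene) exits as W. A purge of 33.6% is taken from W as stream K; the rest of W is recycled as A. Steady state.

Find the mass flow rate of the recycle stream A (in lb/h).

ethane enters only via D and leaves only via the purge: 548×0.203 = 0.336×(ethane in W), and the separation unit passes all ethane, so ethane in H = ethane in W = 331.08 lb/h.
ethylene in H: m_A = 548×0.797 + (1−0.336)·(1−0.664)·m_A, so m_A = 436.76/0.7769 = 562.18 lb/h.
W = (1−0.664)×562.18 + 331.08 = 519.98 lb/h.
Recycle A = (1−0.336)×519.98 = 345.26 lb/h.

345.3 lb/h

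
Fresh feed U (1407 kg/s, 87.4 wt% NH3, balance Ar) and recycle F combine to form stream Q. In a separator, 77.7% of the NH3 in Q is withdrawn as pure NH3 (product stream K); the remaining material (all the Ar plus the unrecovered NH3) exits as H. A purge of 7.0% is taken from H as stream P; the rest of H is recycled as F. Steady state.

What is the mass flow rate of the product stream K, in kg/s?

NH3 in Q: m_A = 1407×0.874 + (1−0.070)·(1−0.777)·m_A, so m_A = 1229.7/0.7926 = 1551.5 kg/s.
Product K = 0.777×1551.5 = 1205.5 kg/s.

1205 kg/s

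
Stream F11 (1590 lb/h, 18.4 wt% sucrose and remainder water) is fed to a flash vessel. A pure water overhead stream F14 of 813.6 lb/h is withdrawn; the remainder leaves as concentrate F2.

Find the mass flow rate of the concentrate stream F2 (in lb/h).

776.4 lb/h

Concentrate = 1590 − 813.6 = 776.4 lb/h.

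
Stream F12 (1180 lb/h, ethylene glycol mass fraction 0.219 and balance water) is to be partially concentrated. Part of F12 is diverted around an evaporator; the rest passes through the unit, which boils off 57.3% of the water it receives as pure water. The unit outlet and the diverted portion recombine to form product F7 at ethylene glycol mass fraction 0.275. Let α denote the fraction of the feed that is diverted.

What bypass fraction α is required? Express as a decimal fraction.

All 1180×0.219 = 258.42 lb/h of ethylene glycol reaches F7, so F7 = 258.42/0.275 = 939.71 lb/h and vapour = 240.29 lb/h.
The evaporator receives (1−α)·1180 of feed at 0.781 water and removes 0.573 of that water:
0.573×0.781×(1−α)×1180 = 240.29
(1−α) = 240.29/528.07 = 0.4550;  α = 0.5450.

0.545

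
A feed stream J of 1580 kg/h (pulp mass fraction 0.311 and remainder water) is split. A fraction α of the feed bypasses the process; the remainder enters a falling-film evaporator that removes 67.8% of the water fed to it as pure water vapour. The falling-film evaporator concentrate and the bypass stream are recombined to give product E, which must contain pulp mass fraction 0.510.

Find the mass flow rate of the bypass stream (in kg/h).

260.3 kg/h

All 1580×0.311 = 491.38 kg/h of pulp reaches E, so E = 491.38/0.510 = 963.49 kg/h and vapour = 616.51 kg/h.
The evaporator receives (1−α)·1580 of feed at 0.689 water and removes 0.678 of that water:
0.678×0.689×(1−α)×1580 = 616.51
(1−α) = 616.51/738.08 = 0.8353;  α = 0.1647.
Bypass flow = 0.1647×1580 = 260.25 kg/h.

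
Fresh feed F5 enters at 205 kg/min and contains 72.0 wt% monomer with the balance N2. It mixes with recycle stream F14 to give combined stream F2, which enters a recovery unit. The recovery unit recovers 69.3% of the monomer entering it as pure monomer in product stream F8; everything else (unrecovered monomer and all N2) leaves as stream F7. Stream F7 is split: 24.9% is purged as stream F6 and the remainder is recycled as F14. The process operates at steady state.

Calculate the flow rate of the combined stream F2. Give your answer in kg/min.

422.3 kg/min

N2 enters only via F5 and leaves only via the purge: 205×0.280 = 0.249×(N2 in F7), and the recovery unit passes all N2, so N2 in F2 = N2 in F7 = 230.52 kg/min.
monomer in F2: m_A = 205×0.720 + (1−0.249)·(1−0.693)·m_A, so m_A = 147.6/0.7694 = 191.83 kg/min.
F2 = 191.83 + 230.52 = 422.35 kg/min.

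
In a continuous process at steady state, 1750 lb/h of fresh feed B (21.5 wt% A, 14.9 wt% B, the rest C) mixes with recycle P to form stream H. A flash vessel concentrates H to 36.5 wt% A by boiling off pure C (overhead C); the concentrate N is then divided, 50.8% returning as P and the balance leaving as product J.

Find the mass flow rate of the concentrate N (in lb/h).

Overall A balance (none leaves overhead): A in fresh feed = A in product, i.e. 1750×0.215 = (1−0.508)·N·0.365.
N = 376.25/(0.365×0.492) = 2095.2 lb/h.

2095 lb/h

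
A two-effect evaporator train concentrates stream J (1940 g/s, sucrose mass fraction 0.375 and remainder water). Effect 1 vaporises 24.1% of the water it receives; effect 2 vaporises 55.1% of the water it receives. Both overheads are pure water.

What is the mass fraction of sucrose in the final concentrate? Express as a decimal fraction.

0.638

water in feed = 1940×0.625 = 1212.5 g/s.
After stage 1: water left = (1−0.241)×1212.5 = 920.29; stream total = 1647.8 g/s.
After stage 2: water left = (1−0.551)×920.29 = 413.21; final concentrate = 1140.7 g/s.
sucrose fraction = 727.5/1140.7 = 0.638.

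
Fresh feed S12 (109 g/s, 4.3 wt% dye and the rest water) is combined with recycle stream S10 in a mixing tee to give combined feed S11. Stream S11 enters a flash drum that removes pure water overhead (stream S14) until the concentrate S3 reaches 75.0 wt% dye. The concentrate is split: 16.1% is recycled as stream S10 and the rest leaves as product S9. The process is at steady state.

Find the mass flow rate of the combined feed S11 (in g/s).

110.2 g/s

Overall dye balance (none leaves overhead): dye in fresh feed = dye in product, i.e. 109×0.043 = (1−0.161)·S3·0.750.
S3 = 4.687/(0.750×0.839) = 7.4485 g/s.
Recycle S10 = 0.161×7.4485 = 1.1992 g/s.
Combined feed S11 = 109 + 1.1992 = 110.2 g/s.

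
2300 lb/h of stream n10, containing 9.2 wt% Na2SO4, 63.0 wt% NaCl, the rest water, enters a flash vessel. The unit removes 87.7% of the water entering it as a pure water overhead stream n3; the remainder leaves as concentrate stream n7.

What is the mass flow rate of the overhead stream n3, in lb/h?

560.8 lb/h

water entering = 2300×0.278 = 639.4 lb/h; overhead removed = 0.877×639.4 = 560.75 lb/h.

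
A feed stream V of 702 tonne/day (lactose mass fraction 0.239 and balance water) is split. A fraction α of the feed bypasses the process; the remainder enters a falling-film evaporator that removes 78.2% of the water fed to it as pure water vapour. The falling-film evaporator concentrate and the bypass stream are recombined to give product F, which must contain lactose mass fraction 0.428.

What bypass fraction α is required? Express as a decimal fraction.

All 702×0.239 = 167.78 tonne/day of lactose reaches F, so F = 167.78/0.428 = 392 tonne/day and vapour = 310 tonne/day.
The evaporator receives (1−α)·702 of feed at 0.761 water and removes 0.782 of that water:
0.782×0.761×(1−α)×702 = 310
(1−α) = 310/417.76 = 0.7420;  α = 0.2580.

0.258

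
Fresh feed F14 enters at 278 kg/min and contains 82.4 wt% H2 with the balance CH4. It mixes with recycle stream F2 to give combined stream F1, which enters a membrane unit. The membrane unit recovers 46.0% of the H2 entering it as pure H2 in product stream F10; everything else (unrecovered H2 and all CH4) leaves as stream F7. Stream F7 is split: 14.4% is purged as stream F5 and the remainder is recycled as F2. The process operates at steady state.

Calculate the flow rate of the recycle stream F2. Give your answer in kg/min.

487.8 kg/min

CH4 enters only via F14 and leaves only via the purge: 278×0.176 = 0.144×(CH4 in F7), and the membrane unit passes all CH4, so CH4 in F1 = CH4 in F7 = 339.78 kg/min.
H2 in F1: m_A = 278×0.824 + (1−0.144)·(1−0.460)·m_A, so m_A = 229.07/0.5378 = 425.97 kg/min.
F7 = (1−0.460)×425.97 + 339.78 = 569.8 kg/min.
Recycle F2 = (1−0.144)×569.8 = 487.75 kg/min.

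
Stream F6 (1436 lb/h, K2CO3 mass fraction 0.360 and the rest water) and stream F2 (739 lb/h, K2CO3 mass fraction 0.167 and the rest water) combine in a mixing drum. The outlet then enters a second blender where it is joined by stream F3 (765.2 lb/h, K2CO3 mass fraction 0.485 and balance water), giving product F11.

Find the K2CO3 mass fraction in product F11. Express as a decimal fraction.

Overall, product flow = 2940.2 lb/h.
K2CO3 in = 1436×0.360 + 739×0.167 + 765.2×0.485 = 1011.5 lb/h.
K2CO3 fraction in F11 = 0.344.

0.344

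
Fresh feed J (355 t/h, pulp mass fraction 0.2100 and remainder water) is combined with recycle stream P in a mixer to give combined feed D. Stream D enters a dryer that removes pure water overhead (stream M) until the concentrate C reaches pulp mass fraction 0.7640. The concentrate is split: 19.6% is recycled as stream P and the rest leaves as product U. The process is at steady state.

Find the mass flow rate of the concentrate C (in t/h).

Overall pulp balance (none leaves overhead): pulp in fresh feed = pulp in product, i.e. 355×0.210 = (1−0.196)·C·0.764.
C = 74.55/(0.764×0.804) = 121.37 t/h.

121.4 t/h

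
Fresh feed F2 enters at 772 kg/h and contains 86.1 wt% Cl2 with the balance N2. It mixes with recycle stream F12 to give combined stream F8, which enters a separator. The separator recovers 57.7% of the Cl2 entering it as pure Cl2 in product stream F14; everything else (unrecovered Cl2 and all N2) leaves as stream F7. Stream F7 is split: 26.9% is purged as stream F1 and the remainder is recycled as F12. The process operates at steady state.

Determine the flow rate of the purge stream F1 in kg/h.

216.8 kg/h

N2 enters only via F2 and leaves only via the purge: 772×0.139 = 0.269×(N2 in F7), and the separator passes all N2, so N2 in F8 = N2 in F7 = 398.91 kg/h.
Cl2 in F8: m_A = 772×0.861 + (1−0.269)·(1−0.577)·m_A, so m_A = 664.69/0.6908 = 962.22 kg/h.
F7 = (1−0.577)×962.22 + 398.91 = 805.94 kg/h.
Purge F1 = 0.269×805.94 = 216.8 kg/h.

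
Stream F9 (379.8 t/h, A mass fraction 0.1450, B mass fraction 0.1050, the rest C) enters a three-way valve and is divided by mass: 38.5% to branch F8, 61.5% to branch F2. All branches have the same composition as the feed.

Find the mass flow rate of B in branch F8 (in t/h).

Branch F8 total = 0.385×379.8 = 146.22 t/h.
B in F8 = 0.105×146.22 = 15.353 t/h.

15.35 t/h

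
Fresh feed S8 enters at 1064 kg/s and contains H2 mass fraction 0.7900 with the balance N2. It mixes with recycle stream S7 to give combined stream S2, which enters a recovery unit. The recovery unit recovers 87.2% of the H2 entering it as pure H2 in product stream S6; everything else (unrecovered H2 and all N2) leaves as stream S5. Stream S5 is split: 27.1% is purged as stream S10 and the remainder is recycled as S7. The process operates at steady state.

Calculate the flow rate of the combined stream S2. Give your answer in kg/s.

1752 kg/s

N2 enters only via S8 and leaves only via the purge: 1064×0.210 = 0.271×(N2 in S5), and the recovery unit passes all N2, so N2 in S2 = N2 in S5 = 824.5 kg/s.
H2 in S2: m_A = 1064×0.790 + (1−0.271)·(1−0.872)·m_A, so m_A = 840.56/0.9067 = 927.07 kg/s.
S2 = 927.07 + 824.5 = 1751.6 kg/s.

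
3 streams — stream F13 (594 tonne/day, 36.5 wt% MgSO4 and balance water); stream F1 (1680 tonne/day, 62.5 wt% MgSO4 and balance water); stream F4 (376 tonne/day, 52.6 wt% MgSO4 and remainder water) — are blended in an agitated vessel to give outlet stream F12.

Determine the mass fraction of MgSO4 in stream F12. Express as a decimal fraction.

0.553

Total flow out = 594 + 1680 + 376 = 2650 tonne/day.
MgSO4 in = 594×0.365 + 1680×0.625 + 376×0.526 = 1464.6 tonne/day.
MgSO4 mass fraction in F12 = 1464.6/2650 = 0.553.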